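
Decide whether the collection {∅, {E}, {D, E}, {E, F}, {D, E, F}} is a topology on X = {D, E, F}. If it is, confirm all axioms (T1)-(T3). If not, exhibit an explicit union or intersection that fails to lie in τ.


τ IS a topology on X.

Axiom (T1): ∅ ∈ τ? Yes; X ∈ τ? Yes.
Axiom (T2/T3): check pairwise unions and intersections of members of τ.
All pairwise intersections and unions checked — each lies in τ. Therefore τ satisfies (T1), (T2), (T3): it IS a topology on X.


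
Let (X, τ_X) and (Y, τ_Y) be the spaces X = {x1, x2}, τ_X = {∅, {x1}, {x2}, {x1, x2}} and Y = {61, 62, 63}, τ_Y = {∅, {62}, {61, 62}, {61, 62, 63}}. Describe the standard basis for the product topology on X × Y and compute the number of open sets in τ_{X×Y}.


Basis B = {∅ × ∅, {x1} × {62}, {x2} × {62}, {x1} × {61, 62}, {x1, x2} × {62}, {x2} × {61, 62}, {x1} × {61, 62, 63}, {x2} × {61, 62, 63}, {x1, x2} × {61, 62}, {x1, x2} × {61, 62, 63}}; |τ_{X×Y}| = 16.

Enumerate products U × V with U ∈ τ_X, V ∈ τ_Y (deduplicated):
  ∅ × ∅ = {} (∅)
  {x1} × {62} = {(x1,62)}
  {x2} × {62} = {(x2,62)}
  {x1} × {61, 62} = {(x1,61), (x1,62)}
  {x1, x2} × {62} = {(x1,62), (x2,62)}
  {x2} × {61, 62} = {(x2,61), (x2,62)}
  {x1} × {61, 62, 63} = {(x1,61), (x1,62), (x1,63)}
  {x2} × {61, 62, 63} = {(x2,61), (x2,62), (x2,63)}
  {x1, x2} × {61, 62} = {(x1,61), (x1,62), (x2,61), (x2,62)}
  {x1, x2} × {61, 62, 63} = {(x1,61), (x1,62), (x1,63), (x2,61), (x2,62), (x2,63)}
These 10 distinct sets form the basis B.
Close under arbitrary unions to get τ_{X×Y}; counting gives |τ_{X×Y}| = 16.


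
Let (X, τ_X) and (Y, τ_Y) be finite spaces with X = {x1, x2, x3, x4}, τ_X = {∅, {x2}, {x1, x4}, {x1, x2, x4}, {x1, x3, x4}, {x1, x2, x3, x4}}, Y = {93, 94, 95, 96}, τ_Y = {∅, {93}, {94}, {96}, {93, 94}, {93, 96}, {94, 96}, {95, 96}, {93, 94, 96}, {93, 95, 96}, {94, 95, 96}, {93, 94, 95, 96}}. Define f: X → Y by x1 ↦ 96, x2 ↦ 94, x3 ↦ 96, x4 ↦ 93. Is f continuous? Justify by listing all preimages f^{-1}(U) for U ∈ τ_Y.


f is NOT continuous.

Compute f^{-1}(U) for each U ∈ τ_Y:
  U = ∅: f^{-1}(U) = ∅ ∈ τ_X ✓.
  U = {93}: f^{-1}(U) = {x4} ∉ τ_X ✗.
  U = {94}: f^{-1}(U) = {x2} ∈ τ_X ✓.
  U = {96}: f^{-1}(U) = {x1, x3} ∉ τ_X ✗.
  U = {93, 94}: f^{-1}(U) = {x2, x4} ∉ τ_X ✗.
  U = {93, 96}: f^{-1}(U) = {x1, x3, x4} ∈ τ_X ✓.
  U = {94, 96}: f^{-1}(U) = {x1, x2, x3} ∉ τ_X ✗.
  U = {95, 96}: f^{-1}(U) = {x1, x3} ∉ τ_X ✗.
  U = {93, 94, 96}: f^{-1}(U) = {x1, x2, x3, x4} ∈ τ_X ✓.
  U = {93, 95, 96}: f^{-1}(U) = {x1, x3, x4} ∈ τ_X ✓.
  U = {94, 95, 96}: f^{-1}(U) = {x1, x2, x3} ∉ τ_X ✗.
  U = {93, 94, 95, 96}: f^{-1}(U) = {x1, x2, x3, x4} ∈ τ_X ✓.
Found U = {93} with f^{-1}(U) = {x4} not in τ_X. Therefore f is NOT continuous.


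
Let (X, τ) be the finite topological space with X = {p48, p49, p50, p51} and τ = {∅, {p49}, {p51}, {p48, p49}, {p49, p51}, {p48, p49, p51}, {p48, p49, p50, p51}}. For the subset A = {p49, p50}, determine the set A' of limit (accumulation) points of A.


A' = {p48, p50}

For each x ∈ X, list the open sets U ∈ τ with x ∈ U, then check whether U ∩ (A ∖ {x}) ≠ ∅ for every such U.
  x = p48: opens ∋ x are {p48, p49}, {p48, p49, p51}, {p48, p49, p50, p51}; each meets A ∖ {p48}, so x IS a limit point.
  x = p49: open {p49} ∋ x has {p49} ∩ (A ∖ {p49}) = ∅, so x is NOT a limit point.
  x = p50: opens ∋ x are {p48, p49, p50, p51}; each meets A ∖ {p50}, so x IS a limit point.
  x = p51: open {p51} ∋ x has {p51} ∩ (A ∖ {p51}) = ∅, so x is NOT a limit point.
Collecting: A' = {p48, p50}.


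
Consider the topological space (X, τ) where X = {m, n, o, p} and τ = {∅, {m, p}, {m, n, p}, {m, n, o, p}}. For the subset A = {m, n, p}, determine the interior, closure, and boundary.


int(A) = {m, n, p}, cl(A) = {m, n, o, p}, ∂A = {o}.

Closed sets in (X, τ) are complements of opens:
  closed(X, τ) = {∅, {o}, {n, o}, {m, n, o, p}}.
int(A) = ⋃ {U ∈ τ : U ⊆ A}. Opens contained in A: ∅, {m, p}, {m, n, p}.
Taking the union of these: int(A) = {m, n, p}.
cl(A) = ⋂ {C closed : A ⊆ C}. Closed sets containing A: {m, n, o, p}.
Intersecting these: cl(A) = {m, n, o, p}.
∂A = cl(A) ∖ int(A) = {m, n, o, p} ∖ {m, n, p} = {o}.


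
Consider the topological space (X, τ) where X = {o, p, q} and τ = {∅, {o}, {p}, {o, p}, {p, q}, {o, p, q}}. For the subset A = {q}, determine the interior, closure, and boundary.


int(A) = ∅, cl(A) = {q}, ∂A = {q}.

Closed sets in (X, τ) are complements of opens:
  closed(X, τ) = {∅, {o}, {q}, {o, q}, {p, q}, {o, p, q}}.
int(A) = ⋃ {U ∈ τ : U ⊆ A}. Opens contained in A: ∅.
Taking the union of these: int(A) = ∅.
cl(A) = ⋂ {C closed : A ⊆ C}. Closed sets containing A: {q}, {o, q}, {p, q}, {o, p, q}.
Intersecting these: cl(A) = {q}.
∂A = cl(A) ∖ int(A) = {q} ∖ ∅ = {q}.


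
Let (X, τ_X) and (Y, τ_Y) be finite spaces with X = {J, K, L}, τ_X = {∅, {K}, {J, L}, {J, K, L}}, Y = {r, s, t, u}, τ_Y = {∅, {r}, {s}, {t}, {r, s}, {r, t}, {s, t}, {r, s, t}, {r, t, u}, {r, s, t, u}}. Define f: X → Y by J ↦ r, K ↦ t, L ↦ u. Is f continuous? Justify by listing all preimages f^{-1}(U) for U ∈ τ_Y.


f is NOT continuous.

Compute f^{-1}(U) for each U ∈ τ_Y:
  U = ∅: f^{-1}(U) = ∅ ∈ τ_X ✓.
  U = {r}: f^{-1}(U) = {J} ∉ τ_X ✗.
  U = {s}: f^{-1}(U) = ∅ ∈ τ_X ✓.
  U = {t}: f^{-1}(U) = {K} ∈ τ_X ✓.
  U = {r, s}: f^{-1}(U) = {J} ∉ τ_X ✗.
  U = {r, t}: f^{-1}(U) = {J, K} ∉ τ_X ✗.
  U = {s, t}: f^{-1}(U) = {K} ∈ τ_X ✓.
  U = {r, s, t}: f^{-1}(U) = {J, K} ∉ τ_X ✗.
  U = {r, t, u}: f^{-1}(U) = {J, K, L} ∈ τ_X ✓.
  U = {r, s, t, u}: f^{-1}(U) = {J, K, L} ∈ τ_X ✓.
Found U = {r} with f^{-1}(U) = {J} not in τ_X. Therefore f is NOT continuous.


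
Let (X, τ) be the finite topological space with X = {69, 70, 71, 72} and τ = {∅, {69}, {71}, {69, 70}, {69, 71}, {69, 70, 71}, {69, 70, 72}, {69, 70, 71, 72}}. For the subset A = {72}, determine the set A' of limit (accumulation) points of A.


A' = ∅

For each x ∈ X, list the open sets U ∈ τ with x ∈ U, then check whether U ∩ (A ∖ {x}) ≠ ∅ for every such U.
  x = 69: open {69} ∋ x has {69} ∩ (A ∖ {69}) = ∅, so x is NOT a limit point.
  x = 70: open {69, 70} ∋ x has {69, 70} ∩ (A ∖ {70}) = ∅, so x is NOT a limit point.
  x = 71: open {71} ∋ x has {71} ∩ (A ∖ {71}) = ∅, so x is NOT a limit point.
  x = 72: open {69, 70, 72} ∋ x has {69, 70, 72} ∩ (A ∖ {72}) = ∅, so x is NOT a limit point.
Collecting: A' = ∅.


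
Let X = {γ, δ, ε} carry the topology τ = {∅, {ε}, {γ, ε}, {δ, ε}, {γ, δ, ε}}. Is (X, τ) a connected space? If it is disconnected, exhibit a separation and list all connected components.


(X, τ) is connected.

Find clopen sets (U ∈ τ with X ∖ U ∈ τ):
  U = ∅, X ∖ U = {γ, δ, ε} — both open, so U is clopen.
  U = {γ, δ, ε}, X ∖ U = ∅ — both open, so U is clopen.
Only trivial clopens (∅ and X) exist, so (X, τ) is connected.
Compute connected components by grouping points that agree on all clopens:
  component: {γ, δ, ε}


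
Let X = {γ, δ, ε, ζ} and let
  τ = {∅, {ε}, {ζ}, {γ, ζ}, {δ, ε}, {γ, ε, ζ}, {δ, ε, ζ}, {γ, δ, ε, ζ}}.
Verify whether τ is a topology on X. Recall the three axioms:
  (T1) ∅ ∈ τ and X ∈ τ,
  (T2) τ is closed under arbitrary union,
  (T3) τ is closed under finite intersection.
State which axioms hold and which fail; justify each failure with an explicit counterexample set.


τ is NOT a topology on X.

Axiom (T1): ∅ ∈ τ? Yes; X ∈ τ? Yes.
Axiom (T2/T3): check pairwise unions and intersections of members of τ.
Counterexample for (T2): {ε} ∪ {ζ} = {ε, ζ} ∉ τ. Therefore τ is NOT a topology.


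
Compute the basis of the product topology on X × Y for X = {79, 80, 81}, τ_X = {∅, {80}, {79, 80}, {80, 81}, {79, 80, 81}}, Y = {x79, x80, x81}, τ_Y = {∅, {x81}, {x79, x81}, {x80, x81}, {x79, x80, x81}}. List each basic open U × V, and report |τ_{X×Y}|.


Basis B = {∅ × ∅, {80} × {x81}, {79, 80} × {x81}, {80} × {x79, x81}, {80} × {x80, x81}, {80, 81} × {x81}, {79, 80, 81} × {x81}, {80} × {x79, x80, x81}, {79, 80} × {x79, x81}, {79, 80} × {x80, x81}, {80, 81} × {x79, x81}, {80, 81} × {x80, x81}, {79, 80} × {x79, x80, x81}, {79, 80, 81} × {x79, x81}, {79, 80, 81} × {x80, x81}, {80, 81} × {x79, x80, x81}, {79, 80, 81} × {x79, x80, x81}}; |τ_{X×Y}| = 48.

Enumerate products U × V with U ∈ τ_X, V ∈ τ_Y (deduplicated):
  ∅ × ∅ = {} (∅)
  {80} × {x81} = {(80,x81)}
  {79, 80} × {x81} = {(79,x81), (80,x81)}
  {80} × {x79, x81} = {(80,x79), (80,x81)}
  {80} × {x80, x81} = {(80,x80), (80,x81)}
  {80, 81} × {x81} = {(80,x81), (81,x81)}
  {79, 80, 81} × {x81} = {(79,x81), (80,x81), (81,x81)}
  {80} × {x79, x80, x81} = {(80,x79), (80,x80), (80,x81)}
  {79, 80} × {x79, x81} = {(79,x79), (79,x81), (80,x79), (80,x81)}
  {79, 80} × {x80, x81} = {(79,x80), (79,x81), (80,x80), (80,x81)}
  {80, 81} × {x79, x81} = {(80,x79), (80,x81), (81,x79), (81,x81)}
  {80, 81} × {x80, x81} = {(80,x80), (80,x81), (81,x80), (81,x81)}
  {79, 80} × {x79, x80, x81} = {(79,x79), (79,x80), (79,x81), (80,x79), (80,x80), (80,x81)}
  {79, 80, 81} × {x79, x81} = {(79,x79), (79,x81), (80,x79), (80,x81), (81,x79), (81,x81)}
  {79, 80, 81} × {x80, x81} = {(79,x80), (79,x81), (80,x80), (80,x81), (81,x80), (81,x81)}
  {80, 81} × {x79, x80, x81} = {(80,x79), (80,x80), (80,x81), (81,x79), (81,x80), (81,x81)}
  {79, 80, 81} × {x79, x80, x81} = {(79,x79), (79,x80), (79,x81), (80,x79), (80,x80), (80,x81), (81,x79), (81,x80), (81,x81)}
These 17 distinct sets form the basis B.
Close under arbitrary unions to get τ_{X×Y}; counting gives |τ_{X×Y}| = 48.


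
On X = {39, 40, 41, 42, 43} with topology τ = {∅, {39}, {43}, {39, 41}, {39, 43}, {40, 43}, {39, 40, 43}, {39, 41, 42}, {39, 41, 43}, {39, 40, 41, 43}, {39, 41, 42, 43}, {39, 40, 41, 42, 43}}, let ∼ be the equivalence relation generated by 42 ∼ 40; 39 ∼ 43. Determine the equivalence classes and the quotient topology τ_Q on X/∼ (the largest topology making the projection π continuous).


X/∼ = {[39=43], [40=42], [41]}; |τ_Q| = 4.

Equivalence classes: [39=43], [40=42], [41].
Quotient map π: X → X/∼ sends 39 ↦ [39=43], 40 ↦ [40=42], 41 ↦ [41], 42 ↦ [40=42], 43 ↦ [39=43].
For each subset V ⊆ X/∼, compute π^{-1}(V) ⊆ X and check whether π^{-1}(V) ∈ τ. V is open in τ_Q iff π^{-1}(V) ∈ τ.
  V = {}: π^{-1}(V) = ∅ ∈ τ ✓.
  V = {[39=43]}: π^{-1}(V) = {39, 43} ∈ τ ✓.
  V = {[40=42]}: π^{-1}(V) = {40, 42} ∉ τ ✗.
  V = {[39=43], [40=42]}: π^{-1}(V) = {39, 40, 42, 43} ∉ τ ✗.
  V = {[41]}: π^{-1}(V) = {41} ∉ τ ✗.
  V = {[39=43], [41]}: π^{-1}(V) = {39, 41, 43} ∈ τ ✓.
  V = {[40=42], [41]}: π^{-1}(V) = {40, 41, 42} ∉ τ ✗.
  V = {[39=43], [40=42], [41]}: π^{-1}(V) = {39, 40, 41, 42, 43} ∈ τ ✓.
Open sets in the quotient: τ_Q = {{}, {[39=43]}, {[39=43], [41]}, {[39=43], [40=42], [41]}} (4 elements).


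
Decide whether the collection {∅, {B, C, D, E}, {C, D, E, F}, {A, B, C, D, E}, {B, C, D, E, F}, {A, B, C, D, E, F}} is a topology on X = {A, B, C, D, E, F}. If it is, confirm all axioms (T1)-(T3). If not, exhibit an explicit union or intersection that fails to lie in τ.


τ is NOT a topology on X.

Axiom (T1): ∅ ∈ τ? Yes; X ∈ τ? Yes.
Axiom (T2/T3): check pairwise unions and intersections of members of τ.
Counterexample for (T3): {B, C, D, E} ∩ {C, D, E, F} = {C, D, E} ∉ τ. Therefore τ is NOT a topology.


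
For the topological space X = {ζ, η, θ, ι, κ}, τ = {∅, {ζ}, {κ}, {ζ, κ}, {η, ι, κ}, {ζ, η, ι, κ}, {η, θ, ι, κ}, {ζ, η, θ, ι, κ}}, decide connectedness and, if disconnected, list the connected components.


(X, τ) is disconnected; components = [{ζ}, {η, θ, ι, κ}].

Find clopen sets (U ∈ τ with X ∖ U ∈ τ):
  U = ∅, X ∖ U = {ζ, η, θ, ι, κ} — both open, so U is clopen.
  U = {ζ}, X ∖ U = {η, θ, ι, κ} — both open, so U is clopen.
  U = {η, θ, ι, κ}, X ∖ U = {ζ} — both open, so U is clopen.
  U = {ζ, η, θ, ι, κ}, X ∖ U = ∅ — both open, so U is clopen.
Nontrivial clopen(s) exist: e.g. {ζ}. So (X, τ) is disconnected.
Compute connected components by grouping points that agree on all clopens:
  component: {ζ}
  component: {η, θ, ι, κ}


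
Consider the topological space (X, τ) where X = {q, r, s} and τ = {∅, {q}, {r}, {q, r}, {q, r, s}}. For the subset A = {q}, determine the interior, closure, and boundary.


int(A) = {q}, cl(A) = {q, s}, ∂A = {s}.

Closed sets in (X, τ) are complements of opens:
  closed(X, τ) = {∅, {s}, {q, s}, {r, s}, {q, r, s}}.
int(A) = ⋃ {U ∈ τ : U ⊆ A}. Opens contained in A: ∅, {q}.
Taking the union of these: int(A) = {q}.
cl(A) = ⋂ {C closed : A ⊆ C}. Closed sets containing A: {q, s}, {q, r, s}.
Intersecting these: cl(A) = {q, s}.
∂A = cl(A) ∖ int(A) = {q, s} ∖ {q} = {s}.


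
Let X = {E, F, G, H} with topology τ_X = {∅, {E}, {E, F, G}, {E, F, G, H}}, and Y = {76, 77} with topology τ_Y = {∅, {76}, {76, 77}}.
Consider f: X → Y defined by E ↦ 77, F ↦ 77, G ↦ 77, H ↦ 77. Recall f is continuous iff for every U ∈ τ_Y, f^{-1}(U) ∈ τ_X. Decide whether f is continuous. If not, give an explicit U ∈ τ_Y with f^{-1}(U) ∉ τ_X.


f IS continuous.

Compute f^{-1}(U) for each U ∈ τ_Y:
  U = ∅: f^{-1}(U) = ∅ ∈ τ_X ✓.
  U = {76}: f^{-1}(U) = ∅ ∈ τ_X ✓.
  U = {76, 77}: f^{-1}(U) = {E, F, G, H} ∈ τ_X ✓.
Every preimage lies in τ_X, so f IS continuous.


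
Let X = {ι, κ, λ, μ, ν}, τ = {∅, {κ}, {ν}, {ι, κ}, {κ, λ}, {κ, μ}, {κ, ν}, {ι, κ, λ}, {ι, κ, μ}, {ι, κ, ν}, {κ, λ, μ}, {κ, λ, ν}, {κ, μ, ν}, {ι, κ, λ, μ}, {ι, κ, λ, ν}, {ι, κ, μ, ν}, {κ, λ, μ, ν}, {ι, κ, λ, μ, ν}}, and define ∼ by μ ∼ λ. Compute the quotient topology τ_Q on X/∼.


X/∼ = {[ι], [κ], [λ=μ], [ν]}; |τ_Q| = 10.

Equivalence classes: [ι], [κ], [λ=μ], [ν].
Quotient map π: X → X/∼ sends ι ↦ [ι], κ ↦ [κ], λ ↦ [λ=μ], μ ↦ [λ=μ], ν ↦ [ν].
For each subset V ⊆ X/∼, compute π^{-1}(V) ⊆ X and check whether π^{-1}(V) ∈ τ. V is open in τ_Q iff π^{-1}(V) ∈ τ.
  V = {}: π^{-1}(V) = ∅ ∈ τ ✓.
  V = {[ι]}: π^{-1}(V) = {ι} ∉ τ ✗.
  V = {[κ]}: π^{-1}(V) = {κ} ∈ τ ✓.
  V = {[ι], [κ]}: π^{-1}(V) = {ι, κ} ∈ τ ✓.
  V = {[λ=μ]}: π^{-1}(V) = {λ, μ} ∉ τ ✗.
  V = {[ι], [λ=μ]}: π^{-1}(V) = {ι, λ, μ} ∉ τ ✗.
  V = {[κ], [λ=μ]}: π^{-1}(V) = {κ, λ, μ} ∈ τ ✓.
  V = {[ι], [κ], [λ=μ]}: π^{-1}(V) = {ι, κ, λ, μ} ∈ τ ✓.
  V = {[ν]}: π^{-1}(V) = {ν} ∈ τ ✓.
  V = {[ι], [ν]}: π^{-1}(V) = {ι, ν} ∉ τ ✗.
  V = {[κ], [ν]}: π^{-1}(V) = {κ, ν} ∈ τ ✓.
  V = {[ι], [κ], [ν]}: π^{-1}(V) = {ι, κ, ν} ∈ τ ✓.
  V = {[λ=μ], [ν]}: π^{-1}(V) = {λ, μ, ν} ∉ τ ✗.
  V = {[ι], [λ=μ], [ν]}: π^{-1}(V) = {ι, λ, μ, ν} ∉ τ ✗.
  V = {[κ], [λ=μ], [ν]}: π^{-1}(V) = {κ, λ, μ, ν} ∈ τ ✓.
  V = {[ι], [κ], [λ=μ], [ν]}: π^{-1}(V) = {ι, κ, λ, μ, ν} ∈ τ ✓.
Open sets in the quotient: τ_Q = {{}, {[κ]}, {[ι], [κ]}, {[κ], [λ=μ]}, {[ι], [κ], [λ=μ]}, {[ν]}, {[κ], [ν]}, {[ι], [κ], [ν]}, {[κ], [λ=μ], [ν]}, {[ι], [κ], [λ=μ], [ν]}} (10 elements).


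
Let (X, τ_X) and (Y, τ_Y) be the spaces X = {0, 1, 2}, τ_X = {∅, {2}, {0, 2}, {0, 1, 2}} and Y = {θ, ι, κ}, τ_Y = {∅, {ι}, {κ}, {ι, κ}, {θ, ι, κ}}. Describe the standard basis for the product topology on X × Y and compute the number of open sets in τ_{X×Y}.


Basis B = {∅ × ∅, {2} × {ι}, {2} × {κ}, {0, 2} × {ι}, {0, 2} × {κ}, {2} × {ι, κ}, {0, 1, 2} × {ι}, {0, 1, 2} × {κ}, {2} × {θ, ι, κ}, {0, 2} × {ι, κ}, {0, 2} × {θ, ι, κ}, {0, 1, 2} × {ι, κ}, {0, 1, 2} × {θ, ι, κ}}; |τ_{X×Y}| = 30.

Enumerate products U × V with U ∈ τ_X, V ∈ τ_Y (deduplicated):
  ∅ × ∅ = {} (∅)
  {2} × {ι} = {(2,ι)}
  {2} × {κ} = {(2,κ)}
  {0, 2} × {ι} = {(0,ι), (2,ι)}
  {0, 2} × {κ} = {(0,κ), (2,κ)}
  {2} × {ι, κ} = {(2,ι), (2,κ)}
  {0, 1, 2} × {ι} = {(0,ι), (1,ι), (2,ι)}
  {0, 1, 2} × {κ} = {(0,κ), (1,κ), (2,κ)}
  {2} × {θ, ι, κ} = {(2,θ), (2,ι), (2,κ)}
  {0, 2} × {ι, κ} = {(0,ι), (0,κ), (2,ι), (2,κ)}
  {0, 2} × {θ, ι, κ} = {(0,θ), (0,ι), (0,κ), (2,θ), (2,ι), (2,κ)}
  {0, 1, 2} × {ι, κ} = {(0,ι), (0,κ), (1,ι), (1,κ), (2,ι), (2,κ)}
  {0, 1, 2} × {θ, ι, κ} = {(0,θ), (0,ι), (0,κ), (1,θ), (1,ι), (1,κ), (2,θ), (2,ι), (2,κ)}
These 13 distinct sets form the basis B.
Close under arbitrary unions to get τ_{X×Y}; counting gives |τ_{X×Y}| = 30.


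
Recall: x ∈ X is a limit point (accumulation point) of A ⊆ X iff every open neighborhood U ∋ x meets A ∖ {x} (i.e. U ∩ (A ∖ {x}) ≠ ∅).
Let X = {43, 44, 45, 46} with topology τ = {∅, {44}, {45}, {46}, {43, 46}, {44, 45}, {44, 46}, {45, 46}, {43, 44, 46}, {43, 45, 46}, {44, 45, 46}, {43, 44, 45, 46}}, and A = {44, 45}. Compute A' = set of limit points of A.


A' = ∅

For each x ∈ X, list the open sets U ∈ τ with x ∈ U, then check whether U ∩ (A ∖ {x}) ≠ ∅ for every such U.
  x = 43: open {43, 46} ∋ x has {43, 46} ∩ (A ∖ {43}) = ∅, so x is NOT a limit point.
  x = 44: open {44} ∋ x has {44} ∩ (A ∖ {44}) = ∅, so x is NOT a limit point.
  x = 45: open {45} ∋ x has {45} ∩ (A ∖ {45}) = ∅, so x is NOT a limit point.
  x = 46: open {46} ∋ x has {46} ∩ (A ∖ {46}) = ∅, so x is NOT a limit point.
Collecting: A' = ∅.


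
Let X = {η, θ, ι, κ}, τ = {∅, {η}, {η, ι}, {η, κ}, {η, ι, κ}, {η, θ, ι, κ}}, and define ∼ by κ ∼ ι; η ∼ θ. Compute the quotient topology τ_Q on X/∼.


X/∼ = {[η=θ], [ι=κ]}; |τ_Q| = 2.

Equivalence classes: [η=θ], [ι=κ].
Quotient map π: X → X/∼ sends η ↦ [η=θ], θ ↦ [η=θ], ι ↦ [ι=κ], κ ↦ [ι=κ].
For each subset V ⊆ X/∼, compute π^{-1}(V) ⊆ X and check whether π^{-1}(V) ∈ τ. V is open in τ_Q iff π^{-1}(V) ∈ τ.
  V = {}: π^{-1}(V) = ∅ ∈ τ ✓.
  V = {[η=θ]}: π^{-1}(V) = {η, θ} ∉ τ ✗.
  V = {[ι=κ]}: π^{-1}(V) = {ι, κ} ∉ τ ✗.
  V = {[η=θ], [ι=κ]}: π^{-1}(V) = {η, θ, ι, κ} ∈ τ ✓.
Open sets in the quotient: τ_Q = {{}, {[η=θ], [ι=κ]}} (2 elements).


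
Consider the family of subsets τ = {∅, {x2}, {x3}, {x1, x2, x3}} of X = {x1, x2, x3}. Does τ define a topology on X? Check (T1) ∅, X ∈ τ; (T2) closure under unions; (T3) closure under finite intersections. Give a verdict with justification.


τ is NOT a topology on X.

Axiom (T1): ∅ ∈ τ? Yes; X ∈ τ? Yes.
Axiom (T2/T3): check pairwise unions and intersections of members of τ.
Counterexample for (T2): {x2} ∪ {x3} = {x2, x3} ∉ τ. Therefore τ is NOT a topology.


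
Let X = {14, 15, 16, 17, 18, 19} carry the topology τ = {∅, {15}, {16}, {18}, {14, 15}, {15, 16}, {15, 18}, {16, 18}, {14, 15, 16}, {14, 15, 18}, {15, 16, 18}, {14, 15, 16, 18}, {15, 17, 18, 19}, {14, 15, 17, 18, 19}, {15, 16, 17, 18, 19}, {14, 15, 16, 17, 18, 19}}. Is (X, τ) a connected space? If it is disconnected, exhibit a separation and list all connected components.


(X, τ) is disconnected; components = [{16}, {14, 15, 17, 18, 19}].

Find clopen sets (U ∈ τ with X ∖ U ∈ τ):
  U = ∅, X ∖ U = {14, 15, 16, 17, 18, 19} — both open, so U is clopen.
  U = {16}, X ∖ U = {14, 15, 17, 18, 19} — both open, so U is clopen.
  U = {14, 15, 17, 18, 19}, X ∖ U = {16} — both open, so U is clopen.
  U = {14, 15, 16, 17, 18, 19}, X ∖ U = ∅ — both open, so U is clopen.
Nontrivial clopen(s) exist: e.g. {14, 15, 17, 18, 19}. So (X, τ) is disconnected.
Compute connected components by grouping points that agree on all clopens:
  component: {16}
  component: {14, 15, 17, 18, 19}


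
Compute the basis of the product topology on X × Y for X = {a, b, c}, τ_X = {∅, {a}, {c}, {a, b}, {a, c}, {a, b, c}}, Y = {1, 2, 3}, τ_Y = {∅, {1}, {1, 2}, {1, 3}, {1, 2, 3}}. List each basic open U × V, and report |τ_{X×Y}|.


Basis B = {∅ × ∅, {a} × {1}, {c} × {1}, {a} × {1, 2}, {a} × {1, 3}, {a, b} × {1}, {a, c} × {1}, {c} × {1, 2}, {c} × {1, 3}, {a} × {1, 2, 3}, {a, b, c} × {1}, {c} × {1, 2, 3}, {a, b} × {1, 2}, {a, c} × {1, 2}, {a, b} × {1, 3}, {a, c} × {1, 3}, {a, b} × {1, 2, 3}, {a, c} × {1, 2, 3}, {a, b, c} × {1, 2}, {a, b, c} × {1, 3}, {a, b, c} × {1, 2, 3}}; |τ_{X×Y}| = 70.

Enumerate products U × V with U ∈ τ_X, V ∈ τ_Y (deduplicated):
  ∅ × ∅ = {} (∅)
  {a} × {1} = {(a,1)}
  {c} × {1} = {(c,1)}
  {a} × {1, 2} = {(a,1), (a,2)}
  {a} × {1, 3} = {(a,1), (a,3)}
  {a, b} × {1} = {(a,1), (b,1)}
  {a, c} × {1} = {(a,1), (c,1)}
  {c} × {1, 2} = {(c,1), (c,2)}
  {c} × {1, 3} = {(c,1), (c,3)}
  {a} × {1, 2, 3} = {(a,1), (a,2), (a,3)}
  {a, b, c} × {1} = {(a,1), (b,1), (c,1)}
  {c} × {1, 2, 3} = {(c,1), (c,2), (c,3)}
  {a, b} × {1, 2} = {(a,1), (a,2), (b,1), (b,2)}
  {a, c} × {1, 2} = {(a,1), (a,2), (c,1), (c,2)}
  {a, b} × {1, 3} = {(a,1), (a,3), (b,1), (b,3)}
  {a, c} × {1, 3} = {(a,1), (a,3), (c,1), (c,3)}
  {a, b} × {1, 2, 3} = {(a,1), (a,2), (a,3), (b,1), (b,2), (b,3)}
  {a, c} × {1, 2, 3} = {(a,1), (a,2), (a,3), (c,1), (c,2), (c,3)}
  {a, b, c} × {1, 2} = {(a,1), (a,2), (b,1), (b,2), (c,1), (c,2)}
  {a, b, c} × {1, 3} = {(a,1), (a,3), (b,1), (b,3), (c,1), (c,3)}
  {a, b, c} × {1, 2, 3} = {(a,1), (a,2), (a,3), (b,1), (b,2), (b,3), (c,1), (c,2), (c,3)}
These 21 distinct sets form the basis B.
Close under arbitrary unions to get τ_{X×Y}; counting gives |τ_{X×Y}| = 70.


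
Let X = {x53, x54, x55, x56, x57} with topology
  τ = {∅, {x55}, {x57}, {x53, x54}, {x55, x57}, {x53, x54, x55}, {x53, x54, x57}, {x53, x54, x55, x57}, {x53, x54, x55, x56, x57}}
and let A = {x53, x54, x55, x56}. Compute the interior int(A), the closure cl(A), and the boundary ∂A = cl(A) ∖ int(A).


int(A) = {x53, x54, x55}, cl(A) = {x53, x54, x55, x56}, ∂A = {x56}.

Closed sets in (X, τ) are complements of opens:
  closed(X, τ) = {∅, {x56}, {x55, x56}, {x56, x57}, {x53, x54, x56}, {x55, x56, x57}, {x53, x54, x55, x56}, {x53, x54, x56, x57}, {x53, x54, x55, x56, x57}}.
int(A) = ⋃ {U ∈ τ : U ⊆ A}. Opens contained in A: ∅, {x55}, {x53, x54}, {x53, x54, x55}.
Taking the union of these: int(A) = {x53, x54, x55}.
cl(A) = ⋂ {C closed : A ⊆ C}. Closed sets containing A: {x53, x54, x55, x56}, {x53, x54, x55, x56, x57}.
Intersecting these: cl(A) = {x53, x54, x55, x56}.
∂A = cl(A) ∖ int(A) = {x53, x54, x55, x56} ∖ {x53, x54, x55} = {x56}.


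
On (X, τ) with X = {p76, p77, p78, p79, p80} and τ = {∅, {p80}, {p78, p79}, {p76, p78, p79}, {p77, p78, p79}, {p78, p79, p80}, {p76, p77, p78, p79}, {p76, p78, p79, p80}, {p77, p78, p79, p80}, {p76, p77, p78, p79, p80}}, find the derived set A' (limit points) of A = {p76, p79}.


A' = {p76, p77, p78}

For each x ∈ X, list the open sets U ∈ τ with x ∈ U, then check whether U ∩ (A ∖ {x}) ≠ ∅ for every such U.
  x = p76: opens ∋ x are {p76, p78, p79}, {p76, p77, p78, p79}, {p76, p78, p79, p80}, {p76, p77, p78, p79, p80}; each meets A ∖ {p76}, so x IS a limit point.
  x = p77: opens ∋ x are {p77, p78, p79}, {p76, p77, p78, p79}, {p77, p78, p79, p80}, {p76, p77, p78, p79, p80}; each meets A ∖ {p77}, so x IS a limit point.
  x = p78: opens ∋ x are {p78, p79}, {p76, p78, p79}, {p77, p78, p79}, {p78, p79, p80}, {p76, p77, p78, p79}, {p76, p78, p79, p80}, {p77, p78, p79, p80}, {p76, p77, p78, p79, p80}; each meets A ∖ {p78}, so x IS a limit point.
  x = p79: open {p78, p79} ∋ x has {p78, p79} ∩ (A ∖ {p79}) = ∅, so x is NOT a limit point.
  x = p80: open {p80} ∋ x has {p80} ∩ (A ∖ {p80}) = ∅, so x is NOT a limit point.
Collecting: A' = {p76, p77, p78}.


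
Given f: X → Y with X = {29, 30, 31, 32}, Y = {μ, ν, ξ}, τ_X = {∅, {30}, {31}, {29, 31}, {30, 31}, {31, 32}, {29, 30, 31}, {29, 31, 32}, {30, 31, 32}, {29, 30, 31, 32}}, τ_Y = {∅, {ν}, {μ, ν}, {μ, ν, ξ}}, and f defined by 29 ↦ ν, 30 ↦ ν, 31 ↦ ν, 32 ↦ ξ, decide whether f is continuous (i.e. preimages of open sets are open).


f IS continuous.

Compute f^{-1}(U) for each U ∈ τ_Y:
  U = ∅: f^{-1}(U) = ∅ ∈ τ_X ✓.
  U = {ν}: f^{-1}(U) = {29, 30, 31} ∈ τ_X ✓.
  U = {μ, ν}: f^{-1}(U) = {29, 30, 31} ∈ τ_X ✓.
  U = {μ, ν, ξ}: f^{-1}(U) = {29, 30, 31, 32} ∈ τ_X ✓.
Every preimage lies in τ_X, so f IS continuous.


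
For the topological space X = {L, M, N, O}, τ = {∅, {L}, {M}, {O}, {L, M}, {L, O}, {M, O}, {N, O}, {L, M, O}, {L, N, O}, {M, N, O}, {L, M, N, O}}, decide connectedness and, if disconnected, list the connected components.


(X, τ) is disconnected; components = [{L}, {M}, {N, O}].

Find clopen sets (U ∈ τ with X ∖ U ∈ τ):
  U = ∅, X ∖ U = {L, M, N, O} — both open, so U is clopen.
  U = {L}, X ∖ U = {M, N, O} — both open, so U is clopen.
  U = {M}, X ∖ U = {L, N, O} — both open, so U is clopen.
  U = {L, M}, X ∖ U = {N, O} — both open, so U is clopen.
  U = {N, O}, X ∖ U = {L, M} — both open, so U is clopen.
  U = {L, N, O}, X ∖ U = {M} — both open, so U is clopen.
  U = {M, N, O}, X ∖ U = {L} — both open, so U is clopen.
  U = {L, M, N, O}, X ∖ U = ∅ — both open, so U is clopen.
Nontrivial clopen(s) exist: e.g. {L, N, O}. So (X, τ) is disconnected.
Compute connected components by grouping points that agree on all clopens:
  component: {L}
  component: {M}
  component: {N, O}


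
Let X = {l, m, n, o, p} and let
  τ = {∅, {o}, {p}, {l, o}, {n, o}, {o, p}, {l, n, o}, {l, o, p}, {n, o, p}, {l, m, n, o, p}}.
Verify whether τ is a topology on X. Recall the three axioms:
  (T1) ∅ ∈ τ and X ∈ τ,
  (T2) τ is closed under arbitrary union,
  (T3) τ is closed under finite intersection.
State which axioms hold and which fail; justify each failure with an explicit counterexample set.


τ is NOT a topology on X.

Axiom (T1): ∅ ∈ τ? Yes; X ∈ τ? Yes.
Axiom (T2/T3): check pairwise unions and intersections of members of τ.
Counterexample for (T2): {p} ∪ {l, n, o} = {l, n, o, p} ∉ τ. Therefore τ is NOT a topology.


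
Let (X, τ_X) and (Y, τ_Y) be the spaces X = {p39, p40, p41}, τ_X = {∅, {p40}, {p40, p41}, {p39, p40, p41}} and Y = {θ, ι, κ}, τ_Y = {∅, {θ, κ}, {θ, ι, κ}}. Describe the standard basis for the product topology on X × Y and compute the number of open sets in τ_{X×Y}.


Basis B = {∅ × ∅, {p40} × {θ, κ}, {p40} × {θ, ι, κ}, {p40, p41} × {θ, κ}, {p39, p40, p41} × {θ, κ}, {p40, p41} × {θ, ι, κ}, {p39, p40, p41} × {θ, ι, κ}}; |τ_{X×Y}| = 10.

Enumerate products U × V with U ∈ τ_X, V ∈ τ_Y (deduplicated):
  ∅ × ∅ = {} (∅)
  {p40} × {θ, κ} = {(p40,θ), (p40,κ)}
  {p40} × {θ, ι, κ} = {(p40,θ), (p40,ι), (p40,κ)}
  {p40, p41} × {θ, κ} = {(p40,θ), (p40,κ), (p41,θ), (p41,κ)}
  {p39, p40, p41} × {θ, κ} = {(p39,θ), (p39,κ), (p40,θ), (p40,κ), (p41,θ), (p41,κ)}
  {p40, p41} × {θ, ι, κ} = {(p40,θ), (p40,ι), (p40,κ), (p41,θ), (p41,ι), (p41,κ)}
  {p39, p40, p41} × {θ, ι, κ} = {(p39,θ), (p39,ι), (p39,κ), (p40,θ), (p40,ι), (p40,κ), (p41,θ), (p41,ι), (p41,κ)}
These 7 distinct sets form the basis B.
Close under arbitrary unions to get τ_{X×Y}; counting gives |τ_{X×Y}| = 10.


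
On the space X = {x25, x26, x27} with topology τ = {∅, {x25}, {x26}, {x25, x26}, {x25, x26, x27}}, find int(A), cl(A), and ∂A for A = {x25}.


int(A) = {x25}, cl(A) = {x25, x27}, ∂A = {x27}.

Closed sets in (X, τ) are complements of opens:
  closed(X, τ) = {∅, {x27}, {x25, x27}, {x26, x27}, {x25, x26, x27}}.
int(A) = ⋃ {U ∈ τ : U ⊆ A}. Opens contained in A: ∅, {x25}.
Taking the union of these: int(A) = {x25}.
cl(A) = ⋂ {C closed : A ⊆ C}. Closed sets containing A: {x25, x27}, {x25, x26, x27}.
Intersecting these: cl(A) = {x25, x27}.
∂A = cl(A) ∖ int(A) = {x25, x27} ∖ {x25} = {x27}.


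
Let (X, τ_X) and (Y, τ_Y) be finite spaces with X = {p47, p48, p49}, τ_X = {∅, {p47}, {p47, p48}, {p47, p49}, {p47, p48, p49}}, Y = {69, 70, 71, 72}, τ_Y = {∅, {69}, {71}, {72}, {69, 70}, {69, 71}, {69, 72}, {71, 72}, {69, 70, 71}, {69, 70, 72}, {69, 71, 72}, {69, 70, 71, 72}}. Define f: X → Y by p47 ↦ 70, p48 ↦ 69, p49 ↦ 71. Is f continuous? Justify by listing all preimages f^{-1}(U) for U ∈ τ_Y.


f is NOT continuous.

Compute f^{-1}(U) for each U ∈ τ_Y:
  U = ∅: f^{-1}(U) = ∅ ∈ τ_X ✓.
  U = {69}: f^{-1}(U) = {p48} ∉ τ_X ✗.
  U = {71}: f^{-1}(U) = {p49} ∉ τ_X ✗.
  U = {72}: f^{-1}(U) = ∅ ∈ τ_X ✓.
  U = {69, 70}: f^{-1}(U) = {p47, p48} ∈ τ_X ✓.
  U = {69, 71}: f^{-1}(U) = {p48, p49} ∉ τ_X ✗.
  U = {69, 72}: f^{-1}(U) = {p48} ∉ τ_X ✗.
  U = {71, 72}: f^{-1}(U) = {p49} ∉ τ_X ✗.
  U = {69, 70, 71}: f^{-1}(U) = {p47, p48, p49} ∈ τ_X ✓.
  U = {69, 70, 72}: f^{-1}(U) = {p47, p48} ∈ τ_X ✓.
  U = {69, 71, 72}: f^{-1}(U) = {p48, p49} ∉ τ_X ✗.
  U = {69, 70, 71, 72}: f^{-1}(U) = {p47, p48, p49} ∈ τ_X ✓.
Found U = {69} with f^{-1}(U) = {p48} not in τ_X. Therefore f is NOT continuous.


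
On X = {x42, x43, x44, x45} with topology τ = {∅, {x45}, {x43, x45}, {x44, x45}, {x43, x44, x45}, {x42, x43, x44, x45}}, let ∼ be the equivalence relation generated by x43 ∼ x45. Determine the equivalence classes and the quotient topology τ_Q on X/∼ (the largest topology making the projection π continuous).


X/∼ = {[x42], [x43=x45], [x44]}; |τ_Q| = 4.

Equivalence classes: [x42], [x43=x45], [x44].
Quotient map π: X → X/∼ sends x42 ↦ [x42], x43 ↦ [x43=x45], x44 ↦ [x44], x45 ↦ [x43=x45].
For each subset V ⊆ X/∼, compute π^{-1}(V) ⊆ X and check whether π^{-1}(V) ∈ τ. V is open in τ_Q iff π^{-1}(V) ∈ τ.
  V = {}: π^{-1}(V) = ∅ ∈ τ ✓.
  V = {[x42]}: π^{-1}(V) = {x42} ∉ τ ✗.
  V = {[x43=x45]}: π^{-1}(V) = {x43, x45} ∈ τ ✓.
  V = {[x42], [x43=x45]}: π^{-1}(V) = {x42, x43, x45} ∉ τ ✗.
  V = {[x44]}: π^{-1}(V) = {x44} ∉ τ ✗.
  V = {[x42], [x44]}: π^{-1}(V) = {x42, x44} ∉ τ ✗.
  V = {[x43=x45], [x44]}: π^{-1}(V) = {x43, x44, x45} ∈ τ ✓.
  V = {[x42], [x43=x45], [x44]}: π^{-1}(V) = {x42, x43, x44, x45} ∈ τ ✓.
Open sets in the quotient: τ_Q = {{}, {[x43=x45]}, {[x43=x45], [x44]}, {[x42], [x43=x45], [x44]}} (4 elements).


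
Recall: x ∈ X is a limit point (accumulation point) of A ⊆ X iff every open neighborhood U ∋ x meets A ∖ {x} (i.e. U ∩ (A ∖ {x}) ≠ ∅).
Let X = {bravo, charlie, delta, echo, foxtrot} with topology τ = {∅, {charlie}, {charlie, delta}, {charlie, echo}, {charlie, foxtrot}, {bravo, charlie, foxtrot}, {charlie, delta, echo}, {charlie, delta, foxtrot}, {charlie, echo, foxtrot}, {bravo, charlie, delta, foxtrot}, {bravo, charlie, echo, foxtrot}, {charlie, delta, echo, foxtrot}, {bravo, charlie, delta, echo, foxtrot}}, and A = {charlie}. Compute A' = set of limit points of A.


A' = {bravo, delta, echo, foxtrot}

For each x ∈ X, list the open sets U ∈ τ with x ∈ U, then check whether U ∩ (A ∖ {x}) ≠ ∅ for every such U.
  x = bravo: opens ∋ x are {bravo, charlie, foxtrot}, {bravo, charlie, delta, foxtrot}, {bravo, charlie, echo, foxtrot}, {bravo, charlie, delta, echo, foxtrot}; each meets A ∖ {bravo}, so x IS a limit point.
  x = charlie: open {charlie} ∋ x has {charlie} ∩ (A ∖ {charlie}) = ∅, so x is NOT a limit point.
  x = delta: opens ∋ x are {charlie, delta}, {charlie, delta, echo}, {charlie, delta, foxtrot}, {bravo, charlie, delta, foxtrot}, {charlie, delta, echo, foxtrot}, {bravo, charlie, delta, echo, foxtrot}; each meets A ∖ {delta}, so x IS a limit point.
  x = echo: opens ∋ x are {charlie, echo}, {charlie, delta, echo}, {charlie, echo, foxtrot}, {bravo, charlie, echo, foxtrot}, {charlie, delta, echo, foxtrot}, {bravo, charlie, delta, echo, foxtrot}; each meets A ∖ {echo}, so x IS a limit point.
  x = foxtrot: opens ∋ x are {charlie, foxtrot}, {bravo, charlie, foxtrot}, {charlie, delta, foxtrot}, {charlie, echo, foxtrot}, {bravo, charlie, delta, foxtrot}, {bravo, charlie, echo, foxtrot}, {charlie, delta, echo, foxtrot}, {bravo, charlie, delta, echo, foxtrot}; each meets A ∖ {foxtrot}, so x IS a limit point.
Collecting: A' = {bravo, delta, echo, foxtrot}.


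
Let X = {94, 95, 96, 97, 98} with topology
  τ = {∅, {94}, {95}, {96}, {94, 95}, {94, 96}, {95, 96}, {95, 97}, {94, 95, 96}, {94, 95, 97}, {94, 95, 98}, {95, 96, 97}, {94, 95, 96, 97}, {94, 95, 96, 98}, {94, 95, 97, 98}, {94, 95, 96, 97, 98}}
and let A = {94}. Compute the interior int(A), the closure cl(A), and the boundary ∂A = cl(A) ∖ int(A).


int(A) = {94}, cl(A) = {94, 98}, ∂A = {98}.

Closed sets in (X, τ) are complements of opens:
  closed(X, τ) = {∅, {96}, {97}, {98}, {94, 98}, {96, 97}, {96, 98}, {97, 98}, {94, 96, 98}, {94, 97, 98}, {95, 97, 98}, {96, 97, 98}, {94, 95, 97, 98}, {94, 96, 97, 98}, {95, 96, 97, 98}, {94, 95, 96, 97, 98}}.
int(A) = ⋃ {U ∈ τ : U ⊆ A}. Opens contained in A: ∅, {94}.
Taking the union of these: int(A) = {94}.
cl(A) = ⋂ {C closed : A ⊆ C}. Closed sets containing A: {94, 98}, {94, 96, 98}, {94, 97, 98}, {94, 95, 97, 98}, {94, 96, 97, 98}, {94, 95, 96, 97, 98}.
Intersecting these: cl(A) = {94, 98}.
∂A = cl(A) ∖ int(A) = {94, 98} ∖ {94} = {98}.


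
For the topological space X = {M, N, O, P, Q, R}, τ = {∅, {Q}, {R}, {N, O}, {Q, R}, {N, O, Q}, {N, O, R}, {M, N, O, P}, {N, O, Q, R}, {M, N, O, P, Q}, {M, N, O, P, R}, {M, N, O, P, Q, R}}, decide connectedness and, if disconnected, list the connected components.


(X, τ) is disconnected; components = [{Q}, {R}, {M, N, O, P}].

Find clopen sets (U ∈ τ with X ∖ U ∈ τ):
  U = ∅, X ∖ U = {M, N, O, P, Q, R} — both open, so U is clopen.
  U = {Q}, X ∖ U = {M, N, O, P, R} — both open, so U is clopen.
  U = {R}, X ∖ U = {M, N, O, P, Q} — both open, so U is clopen.
  U = {Q, R}, X ∖ U = {M, N, O, P} — both open, so U is clopen.
  U = {M, N, O, P}, X ∖ U = {Q, R} — both open, so U is clopen.
  U = {M, N, O, P, Q}, X ∖ U = {R} — both open, so U is clopen.
  U = {M, N, O, P, R}, X ∖ U = {Q} — both open, so U is clopen.
  U = {M, N, O, P, Q, R}, X ∖ U = ∅ — both open, so U is clopen.
Nontrivial clopen(s) exist: e.g. {Q, R}. So (X, τ) is disconnected.
Compute connected components by grouping points that agree on all clopens:
  component: {Q}
  component: {R}
  component: {M, N, O, P}


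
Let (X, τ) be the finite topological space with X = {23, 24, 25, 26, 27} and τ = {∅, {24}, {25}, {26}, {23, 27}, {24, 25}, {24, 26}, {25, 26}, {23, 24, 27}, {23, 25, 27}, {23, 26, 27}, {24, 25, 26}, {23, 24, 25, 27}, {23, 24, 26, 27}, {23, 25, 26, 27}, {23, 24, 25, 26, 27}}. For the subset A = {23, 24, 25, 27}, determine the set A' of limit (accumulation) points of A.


A' = {23, 27}

For each x ∈ X, list the open sets U ∈ τ with x ∈ U, then check whether U ∩ (A ∖ {x}) ≠ ∅ for every such U.
  x = 23: opens ∋ x are {23, 27}, {23, 24, 27}, {23, 25, 27}, {23, 26, 27}, {23, 24, 25, 27}, {23, 24, 26, 27}, {23, 25, 26, 27}, {23, 24, 25, 26, 27}; each meets A ∖ {23}, so x IS a limit point.
  x = 24: open {24} ∋ x has {24} ∩ (A ∖ {24}) = ∅, so x is NOT a limit point.
  x = 25: open {25} ∋ x has {25} ∩ (A ∖ {25}) = ∅, so x is NOT a limit point.
  x = 26: open {26} ∋ x has {26} ∩ (A ∖ {26}) = ∅, so x is NOT a limit point.
  x = 27: opens ∋ x are {23, 27}, {23, 24, 27}, {23, 25, 27}, {23, 26, 27}, {23, 24, 25, 27}, {23, 24, 26, 27}, {23, 25, 26, 27}, {23, 24, 25, 26, 27}; each meets A ∖ {27}, so x IS a limit point.
Collecting: A' = {23, 27}.


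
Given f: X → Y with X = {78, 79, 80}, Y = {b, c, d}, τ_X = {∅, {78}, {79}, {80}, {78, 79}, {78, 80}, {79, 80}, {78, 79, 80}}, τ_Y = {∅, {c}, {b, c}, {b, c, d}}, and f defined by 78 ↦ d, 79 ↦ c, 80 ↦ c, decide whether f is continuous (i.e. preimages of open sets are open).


f IS continuous.

Compute f^{-1}(U) for each U ∈ τ_Y:
  U = ∅: f^{-1}(U) = ∅ ∈ τ_X ✓.
  U = {c}: f^{-1}(U) = {79, 80} ∈ τ_X ✓.
  U = {b, c}: f^{-1}(U) = {79, 80} ∈ τ_X ✓.
  U = {b, c, d}: f^{-1}(U) = {78, 79, 80} ∈ τ_X ✓.
Every preimage lies in τ_X, so f IS continuous.


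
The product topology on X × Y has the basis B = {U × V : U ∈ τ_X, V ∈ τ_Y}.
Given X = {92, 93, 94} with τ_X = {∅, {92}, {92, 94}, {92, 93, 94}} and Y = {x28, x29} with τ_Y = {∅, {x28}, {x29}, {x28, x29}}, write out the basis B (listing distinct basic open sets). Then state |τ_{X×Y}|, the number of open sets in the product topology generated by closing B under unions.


Basis B = {∅ × ∅, {92} × {x28}, {92} × {x29}, {92} × {x28, x29}, {92, 94} × {x28}, {92, 94} × {x29}, {92, 93, 94} × {x28}, {92, 93, 94} × {x29}, {92, 94} × {x28, x29}, {92, 93, 94} × {x28, x29}}; |τ_{X×Y}| = 16.

Enumerate products U × V with U ∈ τ_X, V ∈ τ_Y (deduplicated):
  ∅ × ∅ = {} (∅)
  {92} × {x28} = {(92,x28)}
  {92} × {x29} = {(92,x29)}
  {92} × {x28, x29} = {(92,x28), (92,x29)}
  {92, 94} × {x28} = {(92,x28), (94,x28)}
  {92, 94} × {x29} = {(92,x29), (94,x29)}
  {92, 93, 94} × {x28} = {(92,x28), (93,x28), (94,x28)}
  {92, 93, 94} × {x29} = {(92,x29), (93,x29), (94,x29)}
  {92, 94} × {x28, x29} = {(92,x28), (92,x29), (94,x28), (94,x29)}
  {92, 93, 94} × {x28, x29} = {(92,x28), (92,x29), (93,x28), (93,x29), (94,x28), (94,x29)}
These 10 distinct sets form the basis B.
Close under arbitrary unions to get τ_{X×Y}; counting gives |τ_{X×Y}| = 16.


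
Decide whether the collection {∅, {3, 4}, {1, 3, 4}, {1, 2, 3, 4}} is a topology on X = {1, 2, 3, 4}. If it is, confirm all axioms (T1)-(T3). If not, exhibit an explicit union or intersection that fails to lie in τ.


τ IS a topology on X.

Axiom (T1): ∅ ∈ τ? Yes; X ∈ τ? Yes.
Axiom (T2/T3): check pairwise unions and intersections of members of τ.
All pairwise intersections and unions checked — each lies in τ. Therefore τ satisfies (T1), (T2), (T3): it IS a topology on X.


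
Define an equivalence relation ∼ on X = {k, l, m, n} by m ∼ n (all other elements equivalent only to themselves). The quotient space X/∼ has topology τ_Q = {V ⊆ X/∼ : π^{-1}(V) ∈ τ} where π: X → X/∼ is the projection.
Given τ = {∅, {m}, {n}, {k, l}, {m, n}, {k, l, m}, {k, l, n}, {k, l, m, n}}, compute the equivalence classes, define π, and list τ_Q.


X/∼ = {[k], [l], [m=n]}; |τ_Q| = 4.

Equivalence classes: [k], [l], [m=n].
Quotient map π: X → X/∼ sends k ↦ [k], l ↦ [l], m ↦ [m=n], n ↦ [m=n].
For each subset V ⊆ X/∼, compute π^{-1}(V) ⊆ X and check whether π^{-1}(V) ∈ τ. V is open in τ_Q iff π^{-1}(V) ∈ τ.
  V = {}: π^{-1}(V) = ∅ ∈ τ ✓.
  V = {[k]}: π^{-1}(V) = {k} ∉ τ ✗.
  V = {[l]}: π^{-1}(V) = {l} ∉ τ ✗.
  V = {[k], [l]}: π^{-1}(V) = {k, l} ∈ τ ✓.
  V = {[m=n]}: π^{-1}(V) = {m, n} ∈ τ ✓.
  V = {[k], [m=n]}: π^{-1}(V) = {k, m, n} ∉ τ ✗.
  V = {[l], [m=n]}: π^{-1}(V) = {l, m, n} ∉ τ ✗.
  V = {[k], [l], [m=n]}: π^{-1}(V) = {k, l, m, n} ∈ τ ✓.
Open sets in the quotient: τ_Q = {{}, {[k], [l]}, {[m=n]}, {[k], [l], [m=n]}} (4 elements).


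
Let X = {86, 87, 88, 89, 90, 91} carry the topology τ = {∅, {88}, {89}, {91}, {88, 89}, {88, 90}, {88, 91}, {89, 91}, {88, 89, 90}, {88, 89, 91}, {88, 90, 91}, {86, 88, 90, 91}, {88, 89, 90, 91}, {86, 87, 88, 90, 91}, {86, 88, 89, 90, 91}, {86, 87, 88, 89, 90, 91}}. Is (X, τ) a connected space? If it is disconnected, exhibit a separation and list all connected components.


(X, τ) is disconnected; components = [{89}, {86, 87, 88, 90, 91}].

Find clopen sets (U ∈ τ with X ∖ U ∈ τ):
  U = ∅, X ∖ U = {86, 87, 88, 89, 90, 91} — both open, so U is clopen.
  U = {89}, X ∖ U = {86, 87, 88, 90, 91} — both open, so U is clopen.
  U = {86, 87, 88, 90, 91}, X ∖ U = {89} — both open, so U is clopen.
  U = {86, 87, 88, 89, 90, 91}, X ∖ U = ∅ — both open, so U is clopen.
Nontrivial clopen(s) exist: e.g. {86, 87, 88, 90, 91}. So (X, τ) is disconnected.
Compute connected components by grouping points that agree on all clopens:
  component: {89}
  component: {86, 87, 88, 90, 91}
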